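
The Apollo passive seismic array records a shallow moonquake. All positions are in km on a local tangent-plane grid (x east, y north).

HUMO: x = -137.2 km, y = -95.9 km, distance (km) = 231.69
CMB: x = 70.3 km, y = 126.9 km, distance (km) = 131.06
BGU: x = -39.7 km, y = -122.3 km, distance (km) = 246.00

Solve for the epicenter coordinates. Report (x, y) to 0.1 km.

-60.7 km east, 122.8 km north

Circle about each station: (x + 137.2)² + (y + 95.9)² = 231.69²; (x − 70.3)² + (y − 126.9)² = 131.06²; (x + 39.7)² + (y + 122.3)² = 246.00².
Subtracting the HUMO equation from the CMB and BGU equations removes the quadratic terms:
415.0 x + 445.6 y = 29528.58
195.0 x − 52.8 y = -18323.01
Solving the 2×2 system: x ≈ -60.7, y ≈ 122.8 km.
Check against HUMO (with the unrounded x, y): √((x + 137.2)²+(y + 95.9)²) = 231.70 ≈ 231.69 km. ✓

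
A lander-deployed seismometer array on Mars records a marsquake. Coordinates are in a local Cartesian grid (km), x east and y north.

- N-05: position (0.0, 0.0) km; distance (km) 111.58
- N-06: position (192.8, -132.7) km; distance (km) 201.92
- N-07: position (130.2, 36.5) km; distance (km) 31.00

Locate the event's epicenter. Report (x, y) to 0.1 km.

(101.1, 47.2)

Circle about each station: x² + y² = 111.58²; (x − 192.8)² + (y + 132.7)² = 201.92²; (x − 130.2)² + (y − 36.5)² = 31.00².
Subtracting pairs of circle equations eliminates x²+y² and gives linear equations (the radical axes):
385.6 x − 265.4 y = 26459.54
260.4 x + 73.0 y = 29773.39
Solving the 2×2 system: x ≈ 101.1, y ≈ 47.2 km.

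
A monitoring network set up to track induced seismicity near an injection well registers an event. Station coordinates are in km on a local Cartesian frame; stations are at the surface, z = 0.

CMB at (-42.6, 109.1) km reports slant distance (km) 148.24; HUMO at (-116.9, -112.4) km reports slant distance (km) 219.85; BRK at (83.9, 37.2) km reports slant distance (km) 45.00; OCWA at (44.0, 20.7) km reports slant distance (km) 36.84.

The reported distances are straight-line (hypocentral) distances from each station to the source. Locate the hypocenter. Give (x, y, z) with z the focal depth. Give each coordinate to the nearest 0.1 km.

(63.5, 9.8, 29.3)

Each station gives a sphere (x−x_i)² + (y−y_i)² + z² = d_i² (stations at z=0).
Subtracting the CMB sphere from HUMO and BRK: z² cancels, leaving linear equations in x and y:
-148.6 x − 443.0 y = -13777.12
253.0 x − 143.8 y = 14655.58
Solving: x ≈ 63.497, y ≈ 9.800 km (keep extra digits for the depth step; rounded: 63.5, 9.8).
Then from the CMB sphere: z² = 148.24² − (x + 42.6)² − (y − 109.1)² with x = 63.497, y = 9.800, so z ≈ 29.292 ≈ 29.3 km.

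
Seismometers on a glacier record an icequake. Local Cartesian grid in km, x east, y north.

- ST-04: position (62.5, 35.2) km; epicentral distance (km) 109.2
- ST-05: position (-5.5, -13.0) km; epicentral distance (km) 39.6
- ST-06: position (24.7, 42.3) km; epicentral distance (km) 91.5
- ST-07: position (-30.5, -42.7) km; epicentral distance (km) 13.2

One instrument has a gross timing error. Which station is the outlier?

ST-05

Solve using three stations at a time. Using ST-04, ST-06, ST-07 (subtract circle equations pairwise → linear system) gives (x, y) ≈ (-17.9, -38.7).
Distances from that point to each station vs reported:
  ST-04: calculated 109.2 vs reported 109.2 → residual 0.0 km
  ST-05: calculated 28.5 vs reported 39.6 → residual 11.1 km
  ST-06: calculated 91.5 vs reported 91.5 → residual 0.0 km
  ST-07: calculated 13.2 vs reported 13.2 → residual 0.0 km
ST-04, ST-06, ST-07 are mutually consistent (residuals ≈ 0); ST-05 is off by 11.1 km.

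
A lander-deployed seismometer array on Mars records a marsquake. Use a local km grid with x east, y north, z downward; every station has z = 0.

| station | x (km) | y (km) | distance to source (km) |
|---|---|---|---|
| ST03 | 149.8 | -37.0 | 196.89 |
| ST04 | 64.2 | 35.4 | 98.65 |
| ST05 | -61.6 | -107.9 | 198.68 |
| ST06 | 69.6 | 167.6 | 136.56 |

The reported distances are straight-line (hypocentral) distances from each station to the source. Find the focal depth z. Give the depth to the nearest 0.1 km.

Each station gives a sphere (x−x_i)² + (y−y_i)² + z² = d_i² (stations at z=0).
Subtracting the ST03 sphere from ST04 and ST05: z² cancels, leaving linear equations in x and y:
-171.2 x + 144.8 y = 10599.61
-422.8 x − 141.8 y = -9080.14
Solving: x ≈ -2.201, y ≈ 70.599 km (keep extra digits for the depth step; rounded: -2.2, 70.6).
Then from the ST03 sphere: z² = 196.89² − (x − 149.8)² − (y + 37.0)² with x = -2.201, y = 70.599, so z ≈ 63.905 ≈ 63.9 km.

depth ≈ 63.9 km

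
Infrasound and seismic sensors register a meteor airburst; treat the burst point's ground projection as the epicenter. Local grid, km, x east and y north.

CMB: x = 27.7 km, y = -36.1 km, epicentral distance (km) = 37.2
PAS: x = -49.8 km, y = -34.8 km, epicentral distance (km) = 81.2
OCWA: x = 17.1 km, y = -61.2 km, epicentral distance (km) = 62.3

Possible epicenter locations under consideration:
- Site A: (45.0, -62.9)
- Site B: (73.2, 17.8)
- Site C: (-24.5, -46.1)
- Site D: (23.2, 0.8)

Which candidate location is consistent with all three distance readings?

For each candidate, compare |candidate − station| to the reported distance:
Site A: residuals CMB 5.3, PAS 17.7, OCWA 34.3 → max 34.3 km
Site B: residuals CMB 33.3, PAS 52.6, OCWA 34.6 → max 52.6 km
Site C: residuals CMB 15.9, PAS 53.5, OCWA 18.0 → max 53.5 km
Site D: residuals CMB 0.0, PAS 0.0, OCWA 0.0 → max 0.0 km
Only Site D has all residuals ≈ 0.

Site D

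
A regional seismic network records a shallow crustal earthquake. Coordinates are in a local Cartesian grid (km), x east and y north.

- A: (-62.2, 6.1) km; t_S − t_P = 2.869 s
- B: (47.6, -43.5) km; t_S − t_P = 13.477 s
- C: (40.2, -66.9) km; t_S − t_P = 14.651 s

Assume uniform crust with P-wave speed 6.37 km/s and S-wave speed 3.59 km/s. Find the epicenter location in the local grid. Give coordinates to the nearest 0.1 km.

-43.2 km east, 20.1 km north

Distance from S−P lag: d = Δt · v_P v_S / (v_P − v_S) = Δt · (6.37·3.59)/(6.37−3.59) ≈ 8.2260·Δt.
So d_A = 23.60, d_B = 110.86, d_C = 120.52 km.
Circle about each station: (x + 62.2)² + (y − 6.1)² = 23.60²; (x − 47.6)² + (y + 43.5)² = 110.86²; (x − 40.2)² + (y + 66.9)² = 120.52².
Subtracting pairs of circle equations eliminates x²+y² and gives linear equations (the radical axes):
219.6 x − 99.2 y = -11481.02
204.8 x − 146.0 y = -11782.51
Solving the 2×2 system: x ≈ -43.2, y ≈ 20.1 km.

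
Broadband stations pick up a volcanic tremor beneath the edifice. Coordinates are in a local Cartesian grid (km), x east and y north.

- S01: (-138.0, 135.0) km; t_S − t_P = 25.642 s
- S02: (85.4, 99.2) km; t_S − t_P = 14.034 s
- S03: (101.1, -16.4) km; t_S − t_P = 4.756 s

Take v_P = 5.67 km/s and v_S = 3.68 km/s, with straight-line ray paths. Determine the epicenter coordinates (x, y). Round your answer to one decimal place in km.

x ≈ 60.9 km, y ≈ -45.9 km

Distance from S−P lag: d = Δt · v_P v_S / (v_P − v_S) = Δt · (5.67·3.68)/(5.67−3.68) ≈ 10.4852·Δt.
So d_S01 = 268.86, d_S02 = 147.15, d_S03 = 49.87 km.
Circle about each station: (x + 138.0)² + (y − 135.0)² = 268.86²; (x − 85.4)² + (y − 99.2)² = 147.15²; (x − 101.1)² + (y + 16.4)² = 49.87².
Subtracting the S01 equation from the S02 and S03 equations removes the quadratic terms:
446.8 x − 71.6 y = 30497.38
478.2 x − 302.8 y = 43019.85
Solving the 2×2 system: x ≈ 60.9, y ≈ -45.9 km.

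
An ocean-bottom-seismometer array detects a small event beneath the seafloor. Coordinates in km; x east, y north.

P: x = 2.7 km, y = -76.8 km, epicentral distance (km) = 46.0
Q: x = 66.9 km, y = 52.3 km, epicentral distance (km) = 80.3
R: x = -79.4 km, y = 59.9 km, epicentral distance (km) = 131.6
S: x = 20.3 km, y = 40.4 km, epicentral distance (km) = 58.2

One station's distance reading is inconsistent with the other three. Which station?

Solve using three stations at a time. Using Q, R, S (subtract circle equations pairwise → linear system) gives (x, y) ≈ (27.1, -17.5).
Distances from that point to each station vs reported:
  P: calculated 64.1 vs reported 46.0 → residual 18.1 km
  Q: calculated 80.4 vs reported 80.3 → residual 0.1 km
  R: calculated 131.7 vs reported 131.6 → residual 0.1 km
  S: calculated 58.3 vs reported 58.2 → residual 0.1 km
Q, R, S are mutually consistent (residuals ≈ 0); P is off by 18.1 km.

P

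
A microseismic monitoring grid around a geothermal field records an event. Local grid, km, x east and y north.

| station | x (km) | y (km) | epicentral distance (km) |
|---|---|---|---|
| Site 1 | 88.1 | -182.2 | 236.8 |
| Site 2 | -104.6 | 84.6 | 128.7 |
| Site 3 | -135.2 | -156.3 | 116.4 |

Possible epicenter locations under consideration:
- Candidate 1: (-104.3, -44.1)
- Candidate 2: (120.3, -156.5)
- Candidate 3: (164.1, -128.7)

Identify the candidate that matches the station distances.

For each candidate, compare |candidate − station| to the reported distance:
Candidate 1: residuals Site 1 0.0, Site 2 0.0, Site 3 0.0 → max 0.0 km
Candidate 2: residuals Site 1 195.6, Site 2 201.0, Site 3 139.1 → max 201.0 km
Candidate 3: residuals Site 1 143.9, Site 2 214.4, Site 3 184.2 → max 214.4 km
Only Candidate 1 has all residuals ≈ 0.

Candidate 1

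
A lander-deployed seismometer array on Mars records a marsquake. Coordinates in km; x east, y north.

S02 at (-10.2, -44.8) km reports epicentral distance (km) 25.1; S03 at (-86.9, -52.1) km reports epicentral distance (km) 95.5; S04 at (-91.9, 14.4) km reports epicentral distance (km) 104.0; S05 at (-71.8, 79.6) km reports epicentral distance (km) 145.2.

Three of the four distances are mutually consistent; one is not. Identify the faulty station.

S05

Solve using three stations at a time. Using S02, S03, S04 (subtract circle equations pairwise → linear system) gives (x, y) ≈ (4.5, -24.5).
Distances from that point to each station vs reported:
  S02: calculated 25.0 vs reported 25.1 → residual 0.1 km
  S03: calculated 95.5 vs reported 95.5 → residual 0.0 km
  S04: calculated 104.0 vs reported 104.0 → residual 0.0 km
  S05: calculated 129.1 vs reported 145.2 → residual 16.1 km
S02, S03, S04 are mutually consistent (residuals ≈ 0); S05 is off by 16.1 km.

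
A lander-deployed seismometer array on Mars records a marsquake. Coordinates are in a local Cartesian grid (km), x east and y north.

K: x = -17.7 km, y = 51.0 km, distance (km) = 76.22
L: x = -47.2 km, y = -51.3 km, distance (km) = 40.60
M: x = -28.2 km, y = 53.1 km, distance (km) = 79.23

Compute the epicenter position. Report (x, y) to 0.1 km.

-16.1 km east, -25.2 km north

Circle about each station: (x + 17.7)² + (y − 51.0)² = 76.22²; (x + 47.2)² + (y + 51.3)² = 40.60²; (x + 28.2)² + (y − 53.1)² = 79.23².
Subtracting the K equation from the L and M equations removes the quadratic terms:
-59.0 x − 204.6 y = 6106.37
-21.0 x + 4.2 y = 232.66
Solving the 2×2 system: x ≈ -16.1, y ≈ -25.2 km.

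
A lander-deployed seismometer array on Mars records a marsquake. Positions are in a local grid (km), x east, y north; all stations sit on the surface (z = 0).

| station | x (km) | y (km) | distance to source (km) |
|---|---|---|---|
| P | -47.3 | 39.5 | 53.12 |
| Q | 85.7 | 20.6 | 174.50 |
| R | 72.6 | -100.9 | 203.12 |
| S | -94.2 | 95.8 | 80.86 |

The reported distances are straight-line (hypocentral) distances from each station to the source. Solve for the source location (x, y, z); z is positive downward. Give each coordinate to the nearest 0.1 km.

x ≈ -85.8 km, y ≈ 22.1 km, depth ≈ 32.2 km

Each station gives a sphere (x−x_i)² + (y−y_i)² + z² = d_i² (stations at z=0).
Subtracting the P sphere from Q and R: z² cancels, leaving linear equations in x and y:
266.0 x − 37.8 y = -23657.21
239.8 x − 280.8 y = -26781.97
Solving: x ≈ -85.795, y ≈ 22.109 km (keep extra digits for the depth step; rounded: -85.8, 22.1).
Then from the P sphere: z² = 53.12² − (x + 47.3)² − (y − 39.5)² with x = -85.795, y = 22.109, so z ≈ 32.209 ≈ 32.2 km.
Check against S (with the unrounded solution): distance 80.86 ≈ 80.86 km. ✓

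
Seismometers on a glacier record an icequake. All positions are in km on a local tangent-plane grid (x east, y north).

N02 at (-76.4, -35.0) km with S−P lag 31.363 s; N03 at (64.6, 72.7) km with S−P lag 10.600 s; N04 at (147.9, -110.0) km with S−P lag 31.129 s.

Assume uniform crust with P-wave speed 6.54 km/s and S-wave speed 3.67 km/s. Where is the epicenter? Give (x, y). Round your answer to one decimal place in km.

111.7 km east, 147.8 km north

Distance from S−P lag: d = Δt · v_P v_S / (v_P − v_S) = Δt · (6.54·3.67)/(6.54−3.67) ≈ 8.3630·Δt.
So d_N02 = 262.29, d_N03 = 88.65, d_N04 = 260.33 km.
Circle about each station: (x + 76.4)² + (y + 35.0)² = 262.29²; (x − 64.6)² + (y − 72.7)² = 88.65²; (x − 147.9)² + (y + 110.0)² = 260.33².
Subtracting pairs of circle equations eliminates x²+y² and gives linear equations (the radical axes):
282.0 x + 215.4 y = 63333.71
448.6 x − 150.0 y = 27936.79
Solving the 2×2 system: x ≈ 111.7, y ≈ 147.8 km.
Check against N02 (with the unrounded x, y): √((x + 76.4)²+(y + 35.0)²) = 262.29 ≈ 262.29 km. ✓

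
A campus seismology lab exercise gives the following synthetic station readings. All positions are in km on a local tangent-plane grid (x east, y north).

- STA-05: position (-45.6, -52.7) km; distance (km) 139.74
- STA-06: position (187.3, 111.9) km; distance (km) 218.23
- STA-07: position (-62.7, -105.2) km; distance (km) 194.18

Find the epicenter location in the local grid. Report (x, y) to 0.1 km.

Circle about each station: (x + 45.6)² + (y + 52.7)² = 139.74²; (x − 187.3)² + (y − 111.9)² = 218.23²; (x + 62.7)² + (y + 105.2)² = 194.18².
Subtracting the STA-05 equation from the STA-06 and STA-07 equations removes the quadratic terms:
465.8 x + 329.2 y = 14649.18
-34.2 x − 105.0 y = -8036.92
Solving the 2×2 system: x ≈ -29.4, y ≈ 86.1 km.

-29.4 km east, 86.1 km north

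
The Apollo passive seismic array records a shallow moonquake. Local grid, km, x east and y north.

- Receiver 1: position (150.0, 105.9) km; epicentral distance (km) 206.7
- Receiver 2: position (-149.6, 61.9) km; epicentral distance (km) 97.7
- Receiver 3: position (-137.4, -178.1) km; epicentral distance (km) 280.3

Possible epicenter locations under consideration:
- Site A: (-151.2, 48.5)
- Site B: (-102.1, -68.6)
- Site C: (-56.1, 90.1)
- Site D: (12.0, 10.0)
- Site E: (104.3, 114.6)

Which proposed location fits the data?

Site C

For each candidate, compare |candidate − station| to the reported distance:
Site A: residuals Receiver 1 99.9, Receiver 2 84.2, Receiver 3 53.3 → max 99.9 km
Site B: residuals Receiver 1 99.9, Receiver 2 41.2, Receiver 3 165.3 → max 165.3 km
Site C: residuals Receiver 1 0.0, Receiver 2 0.0, Receiver 3 0.0 → max 0.0 km
Site D: residuals Receiver 1 38.6, Receiver 2 72.0, Receiver 3 40.1 → max 72.0 km
Site E: residuals Receiver 1 160.2, Receiver 2 161.6, Receiver 3 99.3 → max 161.6 km
Only Site C has all residuals ≈ 0.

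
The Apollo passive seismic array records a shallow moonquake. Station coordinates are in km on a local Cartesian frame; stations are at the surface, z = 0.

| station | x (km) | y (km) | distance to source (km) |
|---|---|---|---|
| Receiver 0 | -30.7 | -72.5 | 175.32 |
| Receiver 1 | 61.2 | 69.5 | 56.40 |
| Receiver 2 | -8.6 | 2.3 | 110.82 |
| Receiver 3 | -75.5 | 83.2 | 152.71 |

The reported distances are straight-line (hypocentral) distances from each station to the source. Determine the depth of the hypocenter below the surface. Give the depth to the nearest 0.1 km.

Each station gives a sphere (x−x_i)² + (y−y_i)² + z² = d_i² (stations at z=0).
Subtracting the Receiver 0 sphere from Receiver 1 and Receiver 2: z² cancels, leaving linear equations in x and y:
183.8 x + 284.0 y = 29933.09
44.2 x + 149.6 y = 12336.54
Solving: x ≈ 65.206, y ≈ 63.198 km (keep extra digits for the depth step; rounded: 65.2, 63.2).
Then from the Receiver 0 sphere: z² = 175.32² − (x + 30.7)² − (y + 72.5)² with x = 65.206, y = 63.198, so z ≈ 55.903 ≈ 55.9 km.

z ≈ 55.9 km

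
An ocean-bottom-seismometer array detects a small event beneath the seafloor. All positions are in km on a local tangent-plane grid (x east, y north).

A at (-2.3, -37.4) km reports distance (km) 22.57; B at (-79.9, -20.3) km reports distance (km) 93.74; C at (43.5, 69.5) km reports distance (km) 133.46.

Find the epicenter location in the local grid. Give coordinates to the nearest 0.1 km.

Circle about each station: (x + 2.3)² + (y + 37.4)² = 22.57²; (x + 79.9)² + (y + 20.3)² = 93.74²; (x − 43.5)² + (y − 69.5)² = 133.46².
Subtracting pairs of circle equations eliminates x²+y² and gives linear equations (the radical axes):
-155.2 x + 34.2 y = -2885.73
91.6 x + 213.8 y = -11983.72
Solving the 2×2 system: x ≈ 5.7, y ≈ -58.5 km.
Check against A (with the unrounded x, y): √((x + 2.3)²+(y + 37.4)²) = 22.56 ≈ 22.57 km. ✓

(5.7, -58.5)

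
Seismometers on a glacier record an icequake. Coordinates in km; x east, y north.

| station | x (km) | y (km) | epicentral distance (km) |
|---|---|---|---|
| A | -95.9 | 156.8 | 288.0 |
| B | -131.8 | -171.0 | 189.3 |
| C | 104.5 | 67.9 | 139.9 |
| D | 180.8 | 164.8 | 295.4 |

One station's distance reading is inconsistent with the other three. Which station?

Solve using three stations at a time. Using A, B, D (subtract circle equations pairwise → linear system) gives (x, y) ≈ (42.1, -96.0).
Distances from that point to each station vs reported:
  A: calculated 288.0 vs reported 288.0 → residual 0.0 km
  B: calculated 189.3 vs reported 189.3 → residual 0.0 km
  C: calculated 175.4 vs reported 139.9 → residual 35.5 km
  D: calculated 295.4 vs reported 295.4 → residual 0.0 km
A, B, D are mutually consistent (residuals ≈ 0); C is off by 35.5 km.

C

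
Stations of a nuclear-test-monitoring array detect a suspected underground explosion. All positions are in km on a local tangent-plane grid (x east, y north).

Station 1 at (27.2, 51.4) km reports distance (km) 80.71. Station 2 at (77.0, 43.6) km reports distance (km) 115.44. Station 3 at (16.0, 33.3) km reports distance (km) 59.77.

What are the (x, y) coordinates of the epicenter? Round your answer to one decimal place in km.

(-25.3, -9.9)

Circle about each station: (x − 27.2)² + (y − 51.4)² = 80.71²; (x − 77.0)² + (y − 43.6)² = 115.44²; (x − 16.0)² + (y − 33.3)² = 59.77².
Subtracting pairs of circle equations eliminates x²+y² and gives linear equations (the radical axes):
99.6 x − 15.6 y = -2364.13
-22.4 x − 36.2 y = 924.74
Solving the 2×2 system: x ≈ -25.3, y ≈ -9.9 km.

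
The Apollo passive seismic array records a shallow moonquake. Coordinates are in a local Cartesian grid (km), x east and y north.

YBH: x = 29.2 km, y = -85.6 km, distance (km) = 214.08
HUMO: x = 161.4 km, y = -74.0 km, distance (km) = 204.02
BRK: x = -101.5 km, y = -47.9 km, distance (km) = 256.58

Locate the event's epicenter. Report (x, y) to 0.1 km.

x ≈ 93.8 km, y ≈ 118.5 km

Circle about each station: (x − 29.2)² + (y + 85.6)² = 214.08²; (x − 161.4)² + (y + 74.0)² = 204.02²; (x + 101.5)² + (y + 47.9)² = 256.58².
Subtracting the YBH equation from the HUMO and BRK equations removes the quadratic terms:
264.4 x + 23.2 y = 27552.05
-261.4 x + 75.4 y = -15586.39
Solving the 2×2 system: x ≈ 93.8, y ≈ 118.5 km.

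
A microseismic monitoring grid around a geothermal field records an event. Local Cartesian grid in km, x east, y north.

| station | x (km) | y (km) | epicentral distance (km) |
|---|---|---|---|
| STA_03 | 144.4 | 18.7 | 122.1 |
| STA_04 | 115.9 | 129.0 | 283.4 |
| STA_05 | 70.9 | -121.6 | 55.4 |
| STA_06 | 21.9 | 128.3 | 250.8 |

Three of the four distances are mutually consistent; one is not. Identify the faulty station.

Solve using three stations at a time. Using STA_03, STA_05, STA_06 (subtract circle equations pairwise → linear system) gives (x, y) ≈ (122.5, -101.4).
Distances from that point to each station vs reported:
  STA_03: calculated 122.1 vs reported 122.1 → residual 0.0 km
  STA_04: calculated 230.5 vs reported 283.4 → residual 52.9 km
  STA_05: calculated 55.4 vs reported 55.4 → residual 0.0 km
  STA_06: calculated 250.8 vs reported 250.8 → residual 0.0 km
STA_03, STA_05, STA_06 are mutually consistent (residuals ≈ 0); STA_04 is off by 52.9 km.

STA_04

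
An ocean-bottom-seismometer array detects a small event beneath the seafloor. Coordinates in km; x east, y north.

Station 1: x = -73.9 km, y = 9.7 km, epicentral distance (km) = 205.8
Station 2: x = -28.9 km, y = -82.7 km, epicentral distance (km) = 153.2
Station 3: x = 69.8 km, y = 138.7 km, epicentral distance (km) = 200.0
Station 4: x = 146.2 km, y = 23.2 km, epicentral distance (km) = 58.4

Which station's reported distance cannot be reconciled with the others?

Solve using three stations at a time. Using Station 1, Station 2, Station 3 (subtract circle equations pairwise → linear system) gives (x, y) ≈ (121.6, -54.4).
Distances from that point to each station vs reported:
  Station 1: calculated 205.8 vs reported 205.8 → residual 0.0 km
  Station 2: calculated 153.1 vs reported 153.2 → residual 0.1 km
  Station 3: calculated 200.0 vs reported 200.0 → residual 0.0 km
  Station 4: calculated 81.4 vs reported 58.4 → residual 23.0 km
Station 1, Station 2, Station 3 are mutually consistent (residuals ≈ 0); Station 4 is off by 23.0 km.

Station 4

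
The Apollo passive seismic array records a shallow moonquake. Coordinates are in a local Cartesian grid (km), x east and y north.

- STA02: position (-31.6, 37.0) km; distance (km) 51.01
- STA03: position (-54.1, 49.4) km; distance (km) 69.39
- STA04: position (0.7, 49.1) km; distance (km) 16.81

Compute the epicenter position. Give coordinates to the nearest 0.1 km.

14.7 km east, 58.4 km north

Circle about each station: (x + 31.6)² + (y − 37.0)² = 51.01²; (x + 54.1)² + (y − 49.4)² = 69.39²; (x − 0.7)² + (y − 49.1)² = 16.81².
Subtracting the STA02 equation from the STA03 and STA04 equations removes the quadratic terms:
-45.0 x + 24.8 y = 786.66
64.6 x + 24.2 y = 2363.18
Solving the 2×2 system: x ≈ 14.7, y ≈ 58.4 km.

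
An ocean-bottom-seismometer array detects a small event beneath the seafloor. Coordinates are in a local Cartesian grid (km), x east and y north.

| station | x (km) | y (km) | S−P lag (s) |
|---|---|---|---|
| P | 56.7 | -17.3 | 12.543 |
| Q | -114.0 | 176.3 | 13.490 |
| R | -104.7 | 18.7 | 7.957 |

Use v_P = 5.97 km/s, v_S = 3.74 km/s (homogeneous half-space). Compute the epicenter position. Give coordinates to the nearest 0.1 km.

x ≈ -39.1 km, y ≈ 63.9 km

Distance from S−P lag: d = Δt · v_P v_S / (v_P − v_S) = Δt · (5.97·3.74)/(5.97−3.74) ≈ 10.0125·Δt.
So d_P = 125.59, d_Q = 135.07, d_R = 79.67 km.
Circle about each station: (x − 56.7)² + (y + 17.3)² = 125.59²; (x + 114.0)² + (y − 176.3)² = 135.07²; (x + 104.7)² + (y − 18.7)² = 79.67².
Subtracting pairs of circle equations eliminates x²+y² and gives linear equations (the radical axes):
-341.4 x + 387.2 y = 38092.45
-322.8 x + 72.0 y = 17223.14
Solving the 2×2 system: x ≈ -39.1, y ≈ 63.9 km.
Check against P (with the unrounded x, y): √((x − 56.7)²+(y + 17.3)²) = 125.59 ≈ 125.59 km. ✓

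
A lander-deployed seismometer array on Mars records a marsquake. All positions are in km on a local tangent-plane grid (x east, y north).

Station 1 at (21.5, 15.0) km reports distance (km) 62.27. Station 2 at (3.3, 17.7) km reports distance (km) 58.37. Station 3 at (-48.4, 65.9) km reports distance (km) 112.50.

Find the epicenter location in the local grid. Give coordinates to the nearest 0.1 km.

Circle about each station: (x − 21.5)² + (y − 15.0)² = 62.27²; (x − 3.3)² + (y − 17.7)² = 58.37²; (x + 48.4)² + (y − 65.9)² = 112.50².
Subtracting pairs of circle equations eliminates x²+y² and gives linear equations (the radical axes):
-36.4 x + 5.4 y = 107.43
-139.8 x + 101.8 y = -2780.58
Solving the 2×2 system: x ≈ -8.8, y ≈ -39.4 km.

x ≈ -8.8 km, y ≈ -39.4 km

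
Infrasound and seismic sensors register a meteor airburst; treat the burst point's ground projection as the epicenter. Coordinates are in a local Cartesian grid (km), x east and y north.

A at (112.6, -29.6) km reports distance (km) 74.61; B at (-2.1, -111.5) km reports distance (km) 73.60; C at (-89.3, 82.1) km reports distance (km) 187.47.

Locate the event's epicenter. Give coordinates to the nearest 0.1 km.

Circle about each station: (x − 112.6)² + (y + 29.6)² = 74.61²; (x + 2.1)² + (y + 111.5)² = 73.60²; (x + 89.3)² + (y − 82.1)² = 187.47².
Subtracting the A equation from the B and C equations removes the quadratic terms:
-229.4 x − 163.8 y = -968.57
-403.8 x + 223.4 y = -28418.37
Solving the 2×2 system: x ≈ 41.5, y ≈ -52.2 km.

x ≈ 41.5 km, y ≈ -52.2 km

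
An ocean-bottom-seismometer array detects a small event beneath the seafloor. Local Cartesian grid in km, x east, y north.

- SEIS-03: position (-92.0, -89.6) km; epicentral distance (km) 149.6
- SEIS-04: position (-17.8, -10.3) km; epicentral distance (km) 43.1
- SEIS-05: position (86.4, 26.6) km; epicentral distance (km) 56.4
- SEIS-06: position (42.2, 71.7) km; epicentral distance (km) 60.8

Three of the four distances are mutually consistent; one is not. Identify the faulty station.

SEIS-05

Solve using three stations at a time. Using SEIS-03, SEIS-04, SEIS-06 (subtract circle equations pairwise → linear system) gives (x, y) ≈ (-1.6, 29.6).
Distances from that point to each station vs reported:
  SEIS-03: calculated 149.6 vs reported 149.6 → residual 0.0 km
  SEIS-04: calculated 43.1 vs reported 43.1 → residual 0.0 km
  SEIS-05: calculated 88.1 vs reported 56.4 → residual 31.7 km
  SEIS-06: calculated 60.8 vs reported 60.8 → residual 0.0 km
SEIS-03, SEIS-04, SEIS-06 are mutually consistent (residuals ≈ 0); SEIS-05 is off by 31.7 km.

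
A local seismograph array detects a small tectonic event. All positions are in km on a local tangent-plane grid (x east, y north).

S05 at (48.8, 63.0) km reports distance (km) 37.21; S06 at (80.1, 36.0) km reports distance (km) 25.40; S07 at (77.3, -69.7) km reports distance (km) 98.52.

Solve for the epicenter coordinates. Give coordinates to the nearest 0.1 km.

(56.5, 26.6)

Circle about each station: (x − 48.8)² + (y − 63.0)² = 37.21²; (x − 80.1)² + (y − 36.0)² = 25.40²; (x − 77.3)² + (y + 69.7)² = 98.52².
Subtracting the S05 equation from the S06 and S07 equations removes the quadratic terms:
62.6 x − 54.0 y = 2100.99
57.0 x − 265.4 y = -3838.67
Solving the 2×2 system: x ≈ 56.5, y ≈ 26.6 km.
Check against S05 (with the unrounded x, y): √((x − 48.8)²+(y − 63.0)²) = 37.21 ≈ 37.21 km. ✓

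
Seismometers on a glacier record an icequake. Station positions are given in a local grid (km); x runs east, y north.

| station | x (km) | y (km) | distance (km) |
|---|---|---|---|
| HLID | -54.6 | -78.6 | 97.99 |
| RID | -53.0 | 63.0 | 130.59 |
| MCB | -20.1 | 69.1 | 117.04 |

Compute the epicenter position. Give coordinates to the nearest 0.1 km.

Circle about each station: (x + 54.6)² + (y + 78.6)² = 97.99²; (x + 53.0)² + (y − 63.0)² = 130.59²; (x + 20.1)² + (y − 69.1)² = 117.04².
Subtracting the HLID equation from the RID and MCB equations removes the quadratic terms:
3.2 x + 283.2 y = -9832.83
69.0 x + 295.4 y = -8076.62
Solving the 2×2 system: x ≈ 33.2, y ≈ -35.1 km.

(33.2, -35.1)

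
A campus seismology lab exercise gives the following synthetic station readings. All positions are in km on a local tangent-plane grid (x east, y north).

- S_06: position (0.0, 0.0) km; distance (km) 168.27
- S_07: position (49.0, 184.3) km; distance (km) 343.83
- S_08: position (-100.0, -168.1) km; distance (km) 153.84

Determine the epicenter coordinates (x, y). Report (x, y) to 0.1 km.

(53.6, -159.5)

Circle about each station: x² + y² = 168.27²; (x − 49.0)² + (y − 184.3)² = 343.83²; (x + 100.0)² + (y + 168.1)² = 153.84².
Subtracting pairs of circle equations eliminates x²+y² and gives linear equations (the radical axes):
98.0 x + 368.6 y = -53536.79
-200.0 x − 336.2 y = 42905.66
Solving the 2×2 system: x ≈ 53.6, y ≈ -159.5 km.
Check against S_06 (with the unrounded x, y): √(x²+y²) = 168.24 ≈ 168.27 km. ✓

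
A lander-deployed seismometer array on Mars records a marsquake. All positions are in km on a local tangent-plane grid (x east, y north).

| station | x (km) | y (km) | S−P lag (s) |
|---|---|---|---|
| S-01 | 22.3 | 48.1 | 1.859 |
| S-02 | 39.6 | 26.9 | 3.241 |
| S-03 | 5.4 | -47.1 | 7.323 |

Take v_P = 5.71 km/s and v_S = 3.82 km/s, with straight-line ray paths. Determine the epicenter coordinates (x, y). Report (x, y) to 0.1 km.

Distance from S−P lag: d = Δt · v_P v_S / (v_P − v_S) = Δt · (5.71·3.82)/(5.71−3.82) ≈ 11.5408·Δt.
So d_S-01 = 21.45, d_S-02 = 37.40, d_S-03 = 84.51 km.
Circle about each station: (x − 22.3)² + (y − 48.1)² = 21.45²; (x − 39.6)² + (y − 26.9)² = 37.40²; (x − 5.4)² + (y + 47.1)² = 84.51².
Subtracting pairs of circle equations eliminates x²+y² and gives linear equations (the radical axes):
34.6 x − 42.4 y = -1457.79
-33.8 x − 190.4 y = -7245.17
Solving the 2×2 system: x ≈ 3.7, y ≈ 37.4 km.
Check against S-01 (with the unrounded x, y): √((x − 22.3)²+(y − 48.1)²) = 21.46 ≈ 21.45 km. ✓

3.7 km east, 37.4 km north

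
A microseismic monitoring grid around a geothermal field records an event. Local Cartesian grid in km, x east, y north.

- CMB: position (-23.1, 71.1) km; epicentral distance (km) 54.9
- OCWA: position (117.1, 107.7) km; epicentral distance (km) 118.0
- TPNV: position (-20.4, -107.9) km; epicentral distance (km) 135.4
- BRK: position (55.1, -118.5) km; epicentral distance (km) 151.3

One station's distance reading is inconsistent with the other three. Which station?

OCWA

Solve using three stations at a time. Using CMB, TPNV, BRK (subtract circle equations pairwise → linear system) gives (x, y) ≈ (6.5, 24.8).
Distances from that point to each station vs reported:
  CMB: calculated 55.0 vs reported 54.9 → residual 0.1 km
  OCWA: calculated 138.2 vs reported 118.0 → residual 20.2 km
  TPNV: calculated 135.4 vs reported 135.4 → residual 0.0 km
  BRK: calculated 151.3 vs reported 151.3 → residual 0.0 km
CMB, TPNV, BRK are mutually consistent (residuals ≈ 0); OCWA is off by 20.2 km.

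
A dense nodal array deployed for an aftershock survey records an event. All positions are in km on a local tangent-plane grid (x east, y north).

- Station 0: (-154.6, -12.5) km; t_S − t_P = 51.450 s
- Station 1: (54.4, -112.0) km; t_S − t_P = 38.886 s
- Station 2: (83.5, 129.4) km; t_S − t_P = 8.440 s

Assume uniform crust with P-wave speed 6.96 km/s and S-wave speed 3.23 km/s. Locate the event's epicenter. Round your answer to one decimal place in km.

130.4 km east, 109.7 km north

Distance from S−P lag: d = Δt · v_P v_S / (v_P − v_S) = Δt · (6.96·3.23)/(6.96−3.23) ≈ 6.0270·Δt.
So d_Station 0 = 310.09, d_Station 1 = 234.37, d_Station 2 = 50.87 km.
Circle about each station: (x + 154.6)² + (y + 12.5)² = 310.09²; (x − 54.4)² + (y + 112.0)² = 234.37²; (x − 83.5)² + (y − 129.4)² = 50.87².
Subtracting pairs of circle equations eliminates x²+y² and gives linear equations (the radical axes):
418.0 x − 199.0 y = 32672.46
476.2 x + 283.8 y = 93227.25
Solving the 2×2 system: x ≈ 130.4, y ≈ 109.7 km.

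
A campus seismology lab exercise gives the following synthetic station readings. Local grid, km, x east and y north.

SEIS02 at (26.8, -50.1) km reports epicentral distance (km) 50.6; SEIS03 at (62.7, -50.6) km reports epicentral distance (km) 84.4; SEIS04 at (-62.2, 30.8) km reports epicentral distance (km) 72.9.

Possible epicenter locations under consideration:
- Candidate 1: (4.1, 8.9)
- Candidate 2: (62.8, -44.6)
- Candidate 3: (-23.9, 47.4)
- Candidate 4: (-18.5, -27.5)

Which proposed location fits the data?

For each candidate, compare |candidate − station| to the reported distance:
Candidate 1: residuals SEIS02 12.6, SEIS03 0.9, SEIS04 3.1 → max 12.6 km
Candidate 2: residuals SEIS02 14.2, SEIS03 78.4, SEIS04 73.1 → max 78.4 km
Candidate 3: residuals SEIS02 59.3, SEIS03 46.4, SEIS04 31.2 → max 59.3 km
Candidate 4: residuals SEIS02 0.0, SEIS03 0.0, SEIS04 0.0 → max 0.0 km
Only Candidate 4 has all residuals ≈ 0.

Candidate 4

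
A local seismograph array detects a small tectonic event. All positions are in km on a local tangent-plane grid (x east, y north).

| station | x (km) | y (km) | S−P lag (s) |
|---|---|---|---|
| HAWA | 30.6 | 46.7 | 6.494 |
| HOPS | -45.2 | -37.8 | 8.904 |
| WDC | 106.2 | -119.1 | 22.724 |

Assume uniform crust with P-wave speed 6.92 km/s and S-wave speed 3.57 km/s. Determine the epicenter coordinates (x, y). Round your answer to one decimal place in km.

-0.4 km east, 10.2 km north

Distance from S−P lag: d = Δt · v_P v_S / (v_P − v_S) = Δt · (6.92·3.57)/(6.92−3.57) ≈ 7.3744·Δt.
So d_HAWA = 47.89, d_HOPS = 65.66, d_WDC = 167.58 km.
Circle about each station: (x − 30.6)² + (y − 46.7)² = 47.89²; (x + 45.2)² + (y + 37.8)² = 65.66²; (x − 106.2)² + (y + 119.1)² = 167.58².
Subtracting the HAWA equation from the HOPS and WDC equations removes the quadratic terms:
-151.6 x − 169.0 y = -1663.15
151.2 x − 331.6 y = -3443.60
Solving the 2×2 system: x ≈ -0.4, y ≈ 10.2 km.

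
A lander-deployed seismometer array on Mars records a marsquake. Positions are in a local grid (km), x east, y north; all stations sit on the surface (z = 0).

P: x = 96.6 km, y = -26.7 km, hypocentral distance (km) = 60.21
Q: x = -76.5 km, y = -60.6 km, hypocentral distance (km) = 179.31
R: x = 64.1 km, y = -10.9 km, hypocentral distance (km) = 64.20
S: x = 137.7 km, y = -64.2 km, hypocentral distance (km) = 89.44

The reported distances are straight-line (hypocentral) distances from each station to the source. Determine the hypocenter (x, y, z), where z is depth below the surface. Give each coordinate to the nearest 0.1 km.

(87.7, -19.4, 59.1)

Each station gives a sphere (x−x_i)² + (y−y_i)² + z² = d_i² (stations at z=0).
Subtracting the P sphere from Q and R: z² cancels, leaving linear equations in x and y:
-346.2 x − 67.8 y = -29046.67
-65.0 x + 31.6 y = -6313.23
Solving: x ≈ 87.699, y ≈ -19.392 km (keep extra digits for the depth step; rounded: 87.7, -19.4).
Then from the P sphere: z² = 60.21² − (x − 96.6)² − (y + 26.7)² with x = 87.699, y = -19.392, so z ≈ 59.098 ≈ 59.1 km.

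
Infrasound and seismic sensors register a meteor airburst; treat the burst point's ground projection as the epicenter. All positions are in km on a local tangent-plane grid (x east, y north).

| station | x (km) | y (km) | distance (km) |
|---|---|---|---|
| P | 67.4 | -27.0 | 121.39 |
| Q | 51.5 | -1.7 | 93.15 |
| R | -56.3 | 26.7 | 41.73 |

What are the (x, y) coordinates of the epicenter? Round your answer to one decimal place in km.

-23.9 km east, 53.0 km north

Circle about each station: (x − 67.4)² + (y + 27.0)² = 121.39²; (x − 51.5)² + (y + 1.7)² = 93.15²; (x + 56.3)² + (y − 26.7)² = 41.73².
Subtracting the P equation from the Q and R equations removes the quadratic terms:
-31.8 x + 50.6 y = 3441.99
-247.4 x + 107.4 y = 11604.96
Solving the 2×2 system: x ≈ -23.9, y ≈ 53.0 km.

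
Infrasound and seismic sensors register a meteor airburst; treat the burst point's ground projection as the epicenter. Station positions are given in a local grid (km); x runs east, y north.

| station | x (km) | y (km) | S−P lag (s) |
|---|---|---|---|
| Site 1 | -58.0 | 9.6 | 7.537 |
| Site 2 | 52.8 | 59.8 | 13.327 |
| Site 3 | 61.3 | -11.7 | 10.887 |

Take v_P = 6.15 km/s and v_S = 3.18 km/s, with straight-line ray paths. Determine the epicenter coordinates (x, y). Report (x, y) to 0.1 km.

(-9.7, -1.8)

Distance from S−P lag: d = Δt · v_P v_S / (v_P − v_S) = Δt · (6.15·3.18)/(6.15−3.18) ≈ 6.5848·Δt.
So d_Site 1 = 49.63, d_Site 2 = 87.76, d_Site 3 = 71.69 km.
Circle about each station: (x + 58.0)² + (y − 9.6)² = 49.63²; (x − 52.8)² + (y − 59.8)² = 87.76²; (x − 61.3)² + (y + 11.7)² = 71.69².
Subtracting pairs of circle equations eliminates x²+y² and gives linear equations (the radical axes):
221.6 x + 100.4 y = -2330.96
238.6 x − 42.6 y = -2237.90
Solving the 2×2 system: x ≈ -9.7, y ≈ -1.8 km.
Check against Site 1 (with the unrounded x, y): √((x + 58.0)²+(y − 9.6)²) = 49.63 ≈ 49.63 km. ✓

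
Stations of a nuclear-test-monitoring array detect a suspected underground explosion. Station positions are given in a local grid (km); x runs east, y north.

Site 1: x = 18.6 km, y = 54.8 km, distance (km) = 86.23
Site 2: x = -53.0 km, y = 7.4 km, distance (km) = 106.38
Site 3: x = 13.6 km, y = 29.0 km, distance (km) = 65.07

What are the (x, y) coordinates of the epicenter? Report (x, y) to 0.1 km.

Circle about each station: (x − 18.6)² + (y − 54.8)² = 86.23²; (x + 53.0)² + (y − 7.4)² = 106.38²; (x − 13.6)² + (y − 29.0)² = 65.07².
Subtracting the Site 1 equation from the Site 2 and Site 3 equations removes the quadratic terms:
-143.2 x − 94.8 y = -4366.33
-10.0 x − 51.6 y = 878.47
Solving the 2×2 system: x ≈ 47.9, y ≈ -26.3 km.

x ≈ 47.9 km, y ≈ -26.3 km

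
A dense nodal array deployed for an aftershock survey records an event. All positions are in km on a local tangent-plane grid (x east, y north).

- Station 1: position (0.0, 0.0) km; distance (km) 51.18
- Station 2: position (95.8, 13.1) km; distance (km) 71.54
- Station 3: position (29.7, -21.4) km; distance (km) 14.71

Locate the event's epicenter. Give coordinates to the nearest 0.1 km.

(40.1, -31.8)

Circle about each station: x² + y² = 51.18²; (x − 95.8)² + (y − 13.1)² = 71.54²; (x − 29.7)² + (y + 21.4)² = 14.71².
Subtracting pairs of circle equations eliminates x²+y² and gives linear equations (the radical axes):
191.6 x + 26.2 y = 6850.67
59.4 x − 42.8 y = 3743.06
Solving the 2×2 system: x ≈ 40.1, y ≈ -31.8 km.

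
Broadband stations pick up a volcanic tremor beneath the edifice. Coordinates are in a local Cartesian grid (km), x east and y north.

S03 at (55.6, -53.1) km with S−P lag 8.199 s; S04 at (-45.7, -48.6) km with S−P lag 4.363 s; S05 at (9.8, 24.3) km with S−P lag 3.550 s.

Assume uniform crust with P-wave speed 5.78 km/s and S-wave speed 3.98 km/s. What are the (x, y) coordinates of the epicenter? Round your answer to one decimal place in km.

Distance from S−P lag: d = Δt · v_P v_S / (v_P − v_S) = Δt · (5.78·3.98)/(5.78−3.98) ≈ 12.7802·Δt.
So d_S03 = 104.79, d_S04 = 55.76, d_S05 = 45.37 km.
Circle about each station: (x − 55.6)² + (y + 53.1)² = 104.79²; (x + 45.7)² + (y + 48.6)² = 55.76²; (x − 9.8)² + (y − 24.3)² = 45.37².
Subtracting pairs of circle equations eliminates x²+y² and gives linear equations (the radical axes):
-202.6 x + 9.0 y = 6411.25
-91.6 x + 154.8 y = 3698.07
Solving the 2×2 system: x ≈ -31.4, y ≈ 5.3 km.
Check against S03 (with the unrounded x, y): √((x − 55.6)²+(y + 53.1)²) = 104.79 ≈ 104.79 km. ✓

-31.4 km east, 5.3 km north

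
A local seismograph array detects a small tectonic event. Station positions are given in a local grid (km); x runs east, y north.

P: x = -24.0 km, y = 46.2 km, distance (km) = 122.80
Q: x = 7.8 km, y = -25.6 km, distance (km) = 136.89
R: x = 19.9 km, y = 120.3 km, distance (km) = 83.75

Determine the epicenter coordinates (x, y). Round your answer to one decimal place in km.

Circle about each station: (x + 24.0)² + (y − 46.2)² = 122.80²; (x − 7.8)² + (y + 25.6)² = 136.89²; (x − 19.9)² + (y − 120.3)² = 83.75².
Subtracting pairs of circle equations eliminates x²+y² and gives linear equations (the radical axes):
63.6 x − 143.6 y = -5653.27
87.8 x + 148.2 y = 20223.44
Solving the 2×2 system: x ≈ 93.8, y ≈ 80.9 km.
Check against P (with the unrounded x, y): √((x + 24.0)²+(y − 46.2)²) = 122.78 ≈ 122.80 km. ✓

(93.8, 80.9)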